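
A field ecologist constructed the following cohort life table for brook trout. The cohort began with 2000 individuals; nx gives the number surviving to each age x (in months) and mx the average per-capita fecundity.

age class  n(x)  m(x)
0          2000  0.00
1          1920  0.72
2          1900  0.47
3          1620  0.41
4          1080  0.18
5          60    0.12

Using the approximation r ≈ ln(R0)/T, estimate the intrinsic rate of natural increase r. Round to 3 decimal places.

0.237

lx = nx/n0 = nx/2000: 1, 0.96, 0.95, 0.81, 0.54, 0.03
R0 = Σ lx·mx = 0 + 0.6912 + 0.4465 + 0.3321 + 0.0972 + 0.0036 = 1.5706
Σ x·lx·mx = 2.9873; T = 2.9873/1.5706 = 1.90201…
r ≈ ln(R0)/T = ln(1.5706)/1.90201… = 0.23736… → 0.237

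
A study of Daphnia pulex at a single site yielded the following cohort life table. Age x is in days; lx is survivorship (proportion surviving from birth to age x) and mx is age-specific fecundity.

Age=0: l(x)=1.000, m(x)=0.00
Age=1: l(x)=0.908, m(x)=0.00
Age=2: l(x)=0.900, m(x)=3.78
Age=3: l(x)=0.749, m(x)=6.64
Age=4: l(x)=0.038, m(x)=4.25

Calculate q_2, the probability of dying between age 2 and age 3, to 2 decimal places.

q_2 = (l_2 − l_3) / l_2 = (0.9 − 0.749) / 0.9
     = 0.151 / 0.9 = 0.167778… → 0.17

0.17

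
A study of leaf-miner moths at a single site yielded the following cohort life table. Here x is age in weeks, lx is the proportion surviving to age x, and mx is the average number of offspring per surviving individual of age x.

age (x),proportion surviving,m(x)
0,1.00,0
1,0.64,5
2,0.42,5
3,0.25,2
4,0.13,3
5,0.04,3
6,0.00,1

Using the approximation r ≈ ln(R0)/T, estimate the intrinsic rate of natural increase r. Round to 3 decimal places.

R0 = Σ lx·mx = 0 + 3.2 + 2.1 + 0.5 + 0.39 + 0.12 + 0 = 6.31
Σ x·lx·mx = 11.06; T = 11.06/6.31 = 1.75277…
r ≈ ln(R0)/T = ln(6.31)/1.75277… = 1.05098… → 1.051

1.051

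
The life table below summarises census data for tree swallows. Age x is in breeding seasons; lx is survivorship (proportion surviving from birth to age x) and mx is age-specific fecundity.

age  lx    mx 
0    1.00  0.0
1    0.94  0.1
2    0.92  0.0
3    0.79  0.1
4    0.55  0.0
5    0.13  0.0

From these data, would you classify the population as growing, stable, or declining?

R0 = Σ lx·mx = 0 + 0.094 + 0 + 0.079 + 0 + 0 = 0.173
R0 < 1, so the population is declining.

declining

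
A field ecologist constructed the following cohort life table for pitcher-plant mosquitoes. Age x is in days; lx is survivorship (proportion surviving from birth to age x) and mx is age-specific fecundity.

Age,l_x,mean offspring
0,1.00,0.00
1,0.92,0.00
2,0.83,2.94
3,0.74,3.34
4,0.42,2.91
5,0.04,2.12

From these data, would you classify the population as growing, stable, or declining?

growing

R0 = Σ lx·mx = 0 + 0 + 2.4402 + 2.4716 + 1.2222 + 0.0848 = 6.2188
R0 > 1, so the population is growing.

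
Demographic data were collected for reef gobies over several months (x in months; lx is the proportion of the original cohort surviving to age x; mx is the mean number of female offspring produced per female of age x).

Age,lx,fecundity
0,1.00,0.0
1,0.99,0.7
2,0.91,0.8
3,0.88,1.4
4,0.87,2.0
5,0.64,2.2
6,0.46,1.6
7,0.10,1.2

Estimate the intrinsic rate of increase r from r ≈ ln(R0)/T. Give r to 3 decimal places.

R0 = Σ lx·mx = 0 + 0.693 + 0.728 + 1.232 + 1.74 + 1.408 + 0.736 + 0.12 = 6.657
Σ x·lx·mx = 25.101; T = 25.101/6.657 = 3.77062…
r ≈ ln(R0)/T = ln(6.657)/3.77062… = 0.50275… → 0.503

0.503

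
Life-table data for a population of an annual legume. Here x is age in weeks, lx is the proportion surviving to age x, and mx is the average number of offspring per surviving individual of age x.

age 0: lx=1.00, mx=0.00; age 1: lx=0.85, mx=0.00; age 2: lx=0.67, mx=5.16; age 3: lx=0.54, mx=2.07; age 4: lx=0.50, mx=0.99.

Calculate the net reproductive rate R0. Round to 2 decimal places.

lx·mx by age: 0, 0, 3.4572, 1.1178, 0.495
R0 = Σ lx·mx = 5.07 → 5.07

5.07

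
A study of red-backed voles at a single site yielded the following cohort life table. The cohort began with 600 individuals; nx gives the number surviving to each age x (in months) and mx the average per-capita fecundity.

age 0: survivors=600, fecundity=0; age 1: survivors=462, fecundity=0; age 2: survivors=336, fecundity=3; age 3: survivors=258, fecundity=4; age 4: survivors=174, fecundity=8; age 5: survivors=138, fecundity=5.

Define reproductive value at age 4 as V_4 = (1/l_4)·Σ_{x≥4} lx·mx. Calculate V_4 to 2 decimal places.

lx = nx/n0 = nx/600: 1, 0.77, 0.56, 0.43, 0.29, 0.23
lx·mx for x ≥ 4: 2.32, 1.15 → sum = 3.47
V_4 = 3.47 / l_4 = 3.47 / 0.29 = 11.965517… → 11.97

11.97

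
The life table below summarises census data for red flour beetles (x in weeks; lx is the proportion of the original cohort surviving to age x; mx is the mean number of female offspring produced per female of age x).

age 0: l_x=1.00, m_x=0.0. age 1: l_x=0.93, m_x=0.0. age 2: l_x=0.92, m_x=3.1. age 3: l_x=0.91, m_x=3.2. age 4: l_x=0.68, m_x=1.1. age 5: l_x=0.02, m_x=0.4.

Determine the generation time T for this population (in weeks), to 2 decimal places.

2.68

lx·mx: 0, 0, 2.852, 2.912, 0.748, 0.008 → R0 = 6.52
x·lx·mx: 0, 0, 5.704, 8.736, 2.992, 0.04 → Σ = 17.472
T = 17.472 / 6.52 = 2.679755… → 2.68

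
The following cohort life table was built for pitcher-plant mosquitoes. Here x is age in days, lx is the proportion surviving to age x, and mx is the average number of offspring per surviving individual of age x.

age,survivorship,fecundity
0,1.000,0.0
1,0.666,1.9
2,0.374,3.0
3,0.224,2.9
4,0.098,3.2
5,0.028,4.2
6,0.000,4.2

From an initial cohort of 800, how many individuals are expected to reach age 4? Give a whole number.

78

Expected survivors = N0 · l_4 = 800 × 0.098 = 78.4 → 78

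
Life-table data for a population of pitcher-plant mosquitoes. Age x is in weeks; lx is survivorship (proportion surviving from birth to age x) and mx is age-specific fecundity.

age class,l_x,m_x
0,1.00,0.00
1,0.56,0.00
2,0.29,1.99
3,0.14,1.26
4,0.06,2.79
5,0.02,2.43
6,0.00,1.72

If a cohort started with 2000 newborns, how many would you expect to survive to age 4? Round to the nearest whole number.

120

Expected survivors = N0 · l_4 = 2000 × 0.06 = 120 → 120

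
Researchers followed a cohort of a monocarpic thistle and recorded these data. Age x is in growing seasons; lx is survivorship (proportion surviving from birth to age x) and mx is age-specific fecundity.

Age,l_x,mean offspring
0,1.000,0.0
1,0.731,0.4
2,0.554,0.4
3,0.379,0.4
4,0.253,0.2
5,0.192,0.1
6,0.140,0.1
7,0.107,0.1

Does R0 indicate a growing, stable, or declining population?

R0 = Σ lx·mx = 0 + 0.2924 + 0.2216 + 0.1516 + 0.0506 + 0.0192 + 0.014 + 0.0107 = 0.7601
R0 < 1, so the population is declining.

declining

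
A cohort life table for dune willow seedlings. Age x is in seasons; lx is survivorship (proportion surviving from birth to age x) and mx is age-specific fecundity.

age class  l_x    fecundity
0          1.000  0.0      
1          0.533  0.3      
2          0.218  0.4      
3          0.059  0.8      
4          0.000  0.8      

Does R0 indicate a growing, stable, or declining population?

declining

R0 = Σ lx·mx = 0 + 0.1599 + 0.0872 + 0.0472 + 0 = 0.2943
R0 < 1, so the population is declining.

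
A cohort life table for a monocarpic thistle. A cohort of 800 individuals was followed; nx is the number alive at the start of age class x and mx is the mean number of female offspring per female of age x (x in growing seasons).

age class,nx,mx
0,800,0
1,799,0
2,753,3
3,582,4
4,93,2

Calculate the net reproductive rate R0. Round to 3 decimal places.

5.966

lx = nx/n0 = nx/800: 1, 0.99875, 0.94125, 0.7275, 0.11625
lx·mx by age: 0, 0, 2.82375, 2.91, 0.2325
R0 = Σ lx·mx = 5.96625 → 5.966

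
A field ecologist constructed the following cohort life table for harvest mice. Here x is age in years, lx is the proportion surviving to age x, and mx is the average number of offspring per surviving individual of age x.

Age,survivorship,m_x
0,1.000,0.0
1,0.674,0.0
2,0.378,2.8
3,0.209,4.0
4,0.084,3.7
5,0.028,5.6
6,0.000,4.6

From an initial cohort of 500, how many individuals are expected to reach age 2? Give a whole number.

189

Expected survivors = N0 · l_2 = 500 × 0.378 = 189 → 189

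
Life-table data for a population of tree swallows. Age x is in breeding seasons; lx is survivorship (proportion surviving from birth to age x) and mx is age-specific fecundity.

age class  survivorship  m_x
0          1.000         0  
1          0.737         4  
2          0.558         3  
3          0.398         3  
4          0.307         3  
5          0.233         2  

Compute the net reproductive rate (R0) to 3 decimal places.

7.203

lx·mx by age: 0, 2.948, 1.674, 1.194, 0.921, 0.466
R0 = Σ lx·mx = 7.203 → 7.203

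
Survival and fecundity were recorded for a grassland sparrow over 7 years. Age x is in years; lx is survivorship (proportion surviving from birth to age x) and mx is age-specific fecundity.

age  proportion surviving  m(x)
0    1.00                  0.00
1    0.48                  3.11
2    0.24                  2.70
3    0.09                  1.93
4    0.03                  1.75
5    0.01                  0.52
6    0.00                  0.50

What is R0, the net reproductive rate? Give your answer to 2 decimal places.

2.37

lx·mx by age: 0, 1.4928, 0.648, 0.1737, 0.0525, 0.0052, 0
R0 = Σ lx·mx = 2.3722 → 2.37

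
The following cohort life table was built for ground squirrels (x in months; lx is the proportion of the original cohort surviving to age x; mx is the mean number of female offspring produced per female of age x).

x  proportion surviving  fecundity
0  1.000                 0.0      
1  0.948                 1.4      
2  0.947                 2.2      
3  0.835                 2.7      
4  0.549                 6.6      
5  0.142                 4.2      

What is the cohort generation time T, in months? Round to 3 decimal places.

3.008

lx·mx: 0, 1.3272, 2.0834, 2.2545, 3.6234, 0.5964 → R0 = 9.8849
x·lx·mx: 0, 1.3272, 4.1668, 6.7635, 14.4936, 2.982 → Σ = 29.7331
T = 29.7331 / 9.8849 = 3.007931… → 3.008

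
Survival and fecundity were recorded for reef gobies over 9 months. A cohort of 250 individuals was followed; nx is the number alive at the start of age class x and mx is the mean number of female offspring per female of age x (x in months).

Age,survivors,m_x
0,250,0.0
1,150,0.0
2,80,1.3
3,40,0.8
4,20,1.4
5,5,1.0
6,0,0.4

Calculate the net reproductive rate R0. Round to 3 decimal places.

lx = nx/n0 = nx/250: 1, 0.6, 0.32, 0.16, 0.08, 0.02, 0
lx·mx by age: 0, 0, 0.416, 0.128, 0.112, 0.02, 0
R0 = Σ lx·mx = 0.676 → 0.676

0.676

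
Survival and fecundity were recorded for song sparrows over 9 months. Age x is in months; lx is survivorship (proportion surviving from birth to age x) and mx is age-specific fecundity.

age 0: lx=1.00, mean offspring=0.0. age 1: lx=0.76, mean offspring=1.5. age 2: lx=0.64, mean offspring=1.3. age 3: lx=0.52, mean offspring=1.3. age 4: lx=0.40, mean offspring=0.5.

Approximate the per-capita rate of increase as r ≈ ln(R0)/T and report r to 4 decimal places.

0.5293

R0 = Σ lx·mx = 0 + 1.14 + 0.832 + 0.676 + 0.2 = 2.848
Σ x·lx·mx = 5.632; T = 5.632/2.848 = 1.97753…
r ≈ ln(R0)/T = ln(2.848)/1.97753… = 0.529255… → 0.5293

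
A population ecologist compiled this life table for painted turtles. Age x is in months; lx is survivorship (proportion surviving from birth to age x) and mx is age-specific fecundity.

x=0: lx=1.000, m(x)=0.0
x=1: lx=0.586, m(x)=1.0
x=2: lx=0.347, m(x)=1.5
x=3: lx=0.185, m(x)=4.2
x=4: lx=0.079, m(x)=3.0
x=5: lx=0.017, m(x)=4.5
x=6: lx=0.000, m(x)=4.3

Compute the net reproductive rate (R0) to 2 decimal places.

lx·mx by age: 0, 0.586, 0.5205, 0.777, 0.237, 0.0765, 0
R0 = Σ lx·mx = 2.197 → 2.20

2.20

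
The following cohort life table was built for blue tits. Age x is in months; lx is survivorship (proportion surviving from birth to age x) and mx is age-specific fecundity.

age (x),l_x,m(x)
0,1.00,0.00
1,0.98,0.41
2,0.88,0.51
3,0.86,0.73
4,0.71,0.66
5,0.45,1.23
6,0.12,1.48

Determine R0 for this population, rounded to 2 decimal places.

2.68

lx·mx by age: 0, 0.4018, 0.4488, 0.6278, 0.4686, 0.5535, 0.1776
R0 = Σ lx·mx = 2.6781 → 2.68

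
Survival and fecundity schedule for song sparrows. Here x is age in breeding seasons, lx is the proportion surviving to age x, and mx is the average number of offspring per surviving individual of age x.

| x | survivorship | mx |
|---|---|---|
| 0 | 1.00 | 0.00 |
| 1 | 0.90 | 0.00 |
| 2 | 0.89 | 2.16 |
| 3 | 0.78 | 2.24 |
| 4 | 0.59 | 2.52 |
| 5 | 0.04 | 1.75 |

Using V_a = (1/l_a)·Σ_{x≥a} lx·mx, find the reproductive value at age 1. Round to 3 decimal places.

lx·mx for x ≥ 1: 0, 1.9224, 1.7472, 1.4868, 0.07 → sum = 5.2264
V_1 = 5.2264 / l_1 = 5.2264 / 0.9 = 5.807111… → 5.807

5.807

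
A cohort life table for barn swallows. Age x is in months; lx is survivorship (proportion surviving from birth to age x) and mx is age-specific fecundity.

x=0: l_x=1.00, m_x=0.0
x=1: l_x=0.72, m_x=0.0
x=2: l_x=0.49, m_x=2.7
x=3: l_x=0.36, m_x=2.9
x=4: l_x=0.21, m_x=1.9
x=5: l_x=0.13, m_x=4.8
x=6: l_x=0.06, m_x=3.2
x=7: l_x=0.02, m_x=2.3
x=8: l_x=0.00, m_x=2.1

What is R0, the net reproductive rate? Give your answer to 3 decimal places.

lx·mx by age: 0, 0, 1.323, 1.044, 0.399, 0.624, 0.192, 0.046, 0
R0 = Σ lx·mx = 3.628 → 3.628

3.628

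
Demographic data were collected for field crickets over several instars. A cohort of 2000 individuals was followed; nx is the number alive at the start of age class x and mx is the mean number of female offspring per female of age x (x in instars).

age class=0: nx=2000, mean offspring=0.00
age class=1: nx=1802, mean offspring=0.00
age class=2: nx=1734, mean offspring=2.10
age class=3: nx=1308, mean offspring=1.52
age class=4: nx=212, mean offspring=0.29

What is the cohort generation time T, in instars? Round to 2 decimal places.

2.37

lx = nx/n0 = nx/2000: 1, 0.901, 0.867, 0.654, 0.106
lx·mx: 0, 0, 1.8207, 0.99408, 0.03074 → R0 = 2.84552
x·lx·mx: 0, 0, 3.6414, 2.98224, 0.12296 → Σ = 6.7466
T = 6.7466 / 2.84552 = 2.370955… → 2.37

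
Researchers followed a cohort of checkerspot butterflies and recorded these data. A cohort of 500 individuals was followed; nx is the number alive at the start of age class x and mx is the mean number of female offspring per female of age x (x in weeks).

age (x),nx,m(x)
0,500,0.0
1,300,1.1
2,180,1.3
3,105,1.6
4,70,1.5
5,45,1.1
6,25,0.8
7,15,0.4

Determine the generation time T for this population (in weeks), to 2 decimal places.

lx = nx/n0 = nx/500: 1, 0.6, 0.36, 0.21, 0.14, 0.09, 0.05, 0.03
lx·mx: 0, 0.66, 0.468, 0.336, 0.21, 0.099, 0.04, 0.012 → R0 = 1.825
x·lx·mx: 0, 0.66, 0.936, 1.008, 0.84, 0.495, 0.24, 0.084 → Σ = 4.263
T = 4.263 / 1.825 = 2.33589… → 2.34

2.34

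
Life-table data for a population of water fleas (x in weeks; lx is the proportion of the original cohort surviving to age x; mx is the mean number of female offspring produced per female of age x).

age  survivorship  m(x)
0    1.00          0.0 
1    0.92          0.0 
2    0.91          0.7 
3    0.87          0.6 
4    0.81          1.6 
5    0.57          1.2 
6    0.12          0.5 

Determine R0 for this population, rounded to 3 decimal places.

lx·mx by age: 0, 0, 0.637, 0.522, 1.296, 0.684, 0.06
R0 = Σ lx·mx = 3.199 → 3.199

3.199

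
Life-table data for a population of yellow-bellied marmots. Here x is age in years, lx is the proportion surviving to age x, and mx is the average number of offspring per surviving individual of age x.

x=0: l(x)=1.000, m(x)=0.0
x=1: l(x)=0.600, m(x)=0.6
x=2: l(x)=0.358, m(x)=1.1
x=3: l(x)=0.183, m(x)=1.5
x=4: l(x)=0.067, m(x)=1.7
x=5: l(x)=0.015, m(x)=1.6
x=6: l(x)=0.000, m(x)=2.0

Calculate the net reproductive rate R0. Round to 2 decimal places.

lx·mx by age: 0, 0.36, 0.3938, 0.2745, 0.1139, 0.024, 0
R0 = Σ lx·mx = 1.1662 → 1.17

1.17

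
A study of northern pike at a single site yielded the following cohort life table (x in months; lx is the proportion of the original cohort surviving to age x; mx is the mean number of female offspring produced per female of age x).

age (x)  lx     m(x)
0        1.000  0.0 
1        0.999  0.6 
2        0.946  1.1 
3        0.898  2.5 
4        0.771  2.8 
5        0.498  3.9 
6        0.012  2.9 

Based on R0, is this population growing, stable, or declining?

growing

R0 = Σ lx·mx = 0 + 0.5994 + 1.0406 + 2.245 + 2.1588 + 1.9422 + 0.0348 = 8.0208
R0 > 1, so the population is growing.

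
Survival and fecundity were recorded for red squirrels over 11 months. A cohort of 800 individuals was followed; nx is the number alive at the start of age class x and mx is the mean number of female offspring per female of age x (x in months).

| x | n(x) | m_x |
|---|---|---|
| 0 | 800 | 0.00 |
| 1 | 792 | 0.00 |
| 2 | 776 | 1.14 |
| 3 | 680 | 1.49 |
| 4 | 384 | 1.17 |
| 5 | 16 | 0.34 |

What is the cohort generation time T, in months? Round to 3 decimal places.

2.820

lx = nx/n0 = nx/800: 1, 0.99, 0.97, 0.85, 0.48, 0.02
lx·mx: 0, 0, 1.1058, 1.2665, 0.5616, 0.0068 → R0 = 2.9407
x·lx·mx: 0, 0, 2.2116, 3.7995, 2.2464, 0.034 → Σ = 8.2915
T = 8.2915 / 2.9407 = 2.819567… → 2.820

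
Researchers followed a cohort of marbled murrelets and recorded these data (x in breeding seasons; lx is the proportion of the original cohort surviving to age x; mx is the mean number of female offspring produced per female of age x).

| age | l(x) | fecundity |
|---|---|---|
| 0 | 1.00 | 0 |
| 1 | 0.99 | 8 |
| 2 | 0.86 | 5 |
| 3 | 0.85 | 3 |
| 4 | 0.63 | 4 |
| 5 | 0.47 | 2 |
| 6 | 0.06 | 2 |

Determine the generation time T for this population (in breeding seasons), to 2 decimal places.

lx·mx: 0, 7.92, 4.3, 2.55, 2.52, 0.94, 0.12 → R0 = 18.35
x·lx·mx: 0, 7.92, 8.6, 7.65, 10.08, 4.7, 0.72 → Σ = 39.67
T = 39.67 / 18.35 = 2.161853… → 2.16

2.16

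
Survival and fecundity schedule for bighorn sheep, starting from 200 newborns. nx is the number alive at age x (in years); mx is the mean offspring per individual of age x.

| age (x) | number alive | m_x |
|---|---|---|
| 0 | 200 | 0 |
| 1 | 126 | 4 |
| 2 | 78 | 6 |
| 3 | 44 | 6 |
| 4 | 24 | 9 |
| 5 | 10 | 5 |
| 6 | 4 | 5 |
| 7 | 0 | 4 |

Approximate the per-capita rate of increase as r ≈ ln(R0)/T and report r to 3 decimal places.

0.891

lx = nx/n0 = nx/200: 1, 0.63, 0.39, 0.22, 0.12, 0.05, 0.02, 0
R0 = Σ lx·mx = 0 + 2.52 + 2.34 + 1.32 + 1.08 + 0.25 + 0.1 + 0 = 7.61
Σ x·lx·mx = 17.33; T = 17.33/7.61 = 2.27727…
r ≈ ln(R0)/T = ln(7.61)/2.27727… = 0.89118… → 0.891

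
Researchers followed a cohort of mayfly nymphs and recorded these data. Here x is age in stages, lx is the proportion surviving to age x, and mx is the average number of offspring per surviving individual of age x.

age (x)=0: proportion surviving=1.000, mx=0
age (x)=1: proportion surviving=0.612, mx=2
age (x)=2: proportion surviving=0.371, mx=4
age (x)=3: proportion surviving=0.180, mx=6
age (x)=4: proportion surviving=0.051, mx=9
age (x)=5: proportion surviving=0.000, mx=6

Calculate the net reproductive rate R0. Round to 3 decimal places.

lx·mx by age: 0, 1.224, 1.484, 1.08, 0.459, 0
R0 = Σ lx·mx = 4.247 → 4.247

4.247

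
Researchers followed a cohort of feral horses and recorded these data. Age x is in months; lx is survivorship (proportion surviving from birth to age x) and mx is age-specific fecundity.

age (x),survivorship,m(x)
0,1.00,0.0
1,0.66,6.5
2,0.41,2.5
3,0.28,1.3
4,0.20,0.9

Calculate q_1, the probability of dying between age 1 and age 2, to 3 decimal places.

q_1 = (l_1 − l_2) / l_1 = (0.66 − 0.41) / 0.66
     = 0.25 / 0.66 = 0.378788… → 0.379

0.379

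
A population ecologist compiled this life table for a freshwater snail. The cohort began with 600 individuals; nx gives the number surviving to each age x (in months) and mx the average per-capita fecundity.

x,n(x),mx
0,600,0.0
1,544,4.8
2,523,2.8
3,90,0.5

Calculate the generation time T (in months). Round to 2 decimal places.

1.38

lx = nx/n0 = nx/600: 1, 0.90667…, 0.87167…, 0.15
lx·mx: 0, 4.352…, 2.440667…, 0.075 → R0 = 6.867667…
x·lx·mx: 0, 4.352…, 4.881333…, 0.225 → Σ = 9.458333…
T = 9.458333… / 6.867667… = 1.377227… → 1.38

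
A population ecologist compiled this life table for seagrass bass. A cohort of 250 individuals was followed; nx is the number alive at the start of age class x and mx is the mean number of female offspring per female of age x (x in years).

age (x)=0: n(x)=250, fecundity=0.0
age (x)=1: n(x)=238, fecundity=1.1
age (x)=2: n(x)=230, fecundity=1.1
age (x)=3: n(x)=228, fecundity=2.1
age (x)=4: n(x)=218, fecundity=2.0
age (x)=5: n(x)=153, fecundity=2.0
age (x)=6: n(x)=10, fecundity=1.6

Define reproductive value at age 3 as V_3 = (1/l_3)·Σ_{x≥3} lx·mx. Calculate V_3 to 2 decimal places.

5.42

lx = nx/n0 = nx/250: 1, 0.952, 0.92, 0.912, 0.872, 0.612, 0.04
lx·mx for x ≥ 3: 1.9152, 1.744, 1.224, 0.064 → sum = 4.9472
V_3 = 4.9472 / l_3 = 4.9472 / 0.912 = 5.424561… → 5.42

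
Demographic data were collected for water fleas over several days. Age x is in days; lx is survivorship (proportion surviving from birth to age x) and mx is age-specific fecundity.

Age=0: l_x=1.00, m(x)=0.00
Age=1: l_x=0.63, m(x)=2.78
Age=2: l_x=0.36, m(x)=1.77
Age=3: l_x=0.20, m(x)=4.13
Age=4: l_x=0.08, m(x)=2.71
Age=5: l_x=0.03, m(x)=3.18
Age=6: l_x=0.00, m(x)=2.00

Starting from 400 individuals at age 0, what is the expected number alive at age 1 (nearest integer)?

252

Expected survivors = N0 · l_1 = 400 × 0.63 = 252 → 252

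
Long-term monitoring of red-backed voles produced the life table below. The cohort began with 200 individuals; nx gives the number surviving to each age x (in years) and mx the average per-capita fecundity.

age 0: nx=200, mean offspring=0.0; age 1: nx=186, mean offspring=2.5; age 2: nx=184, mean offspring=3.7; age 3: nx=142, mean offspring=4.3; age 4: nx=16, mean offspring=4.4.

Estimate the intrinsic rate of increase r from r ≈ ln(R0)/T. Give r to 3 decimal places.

1.026

lx = nx/n0 = nx/200: 1, 0.93, 0.92, 0.71, 0.08
R0 = Σ lx·mx = 0 + 2.325 + 3.404 + 3.053 + 0.352 = 9.134
Σ x·lx·mx = 19.7; T = 19.7/9.134 = 2.15678…
r ≈ ln(R0)/T = ln(9.134)/2.15678… = 1.02561… → 1.026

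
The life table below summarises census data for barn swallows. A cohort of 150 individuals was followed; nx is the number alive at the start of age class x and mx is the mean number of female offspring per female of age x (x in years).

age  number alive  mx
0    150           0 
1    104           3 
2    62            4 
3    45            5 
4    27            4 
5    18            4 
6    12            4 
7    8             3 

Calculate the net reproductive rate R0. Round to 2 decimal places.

lx = nx/n0 = nx/150: 1, 0.69333…, 0.41333…, 0.3, 0.18, 0.12, 0.08, 0.05333…
lx·mx by age: 0, 2.08…, 1.653333…, 1.5, 0.72, 0.48, 0.32, 0.16…
R0 = Σ lx·mx = 6.913333… → 6.91

6.91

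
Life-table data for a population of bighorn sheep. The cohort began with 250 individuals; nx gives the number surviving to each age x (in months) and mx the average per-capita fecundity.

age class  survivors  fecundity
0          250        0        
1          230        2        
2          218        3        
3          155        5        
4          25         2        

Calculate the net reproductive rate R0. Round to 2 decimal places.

lx = nx/n0 = nx/250: 1, 0.92, 0.872, 0.62, 0.1
lx·mx by age: 0, 1.84, 2.616, 3.1, 0.2
R0 = Σ lx·mx = 7.756 → 7.76

7.76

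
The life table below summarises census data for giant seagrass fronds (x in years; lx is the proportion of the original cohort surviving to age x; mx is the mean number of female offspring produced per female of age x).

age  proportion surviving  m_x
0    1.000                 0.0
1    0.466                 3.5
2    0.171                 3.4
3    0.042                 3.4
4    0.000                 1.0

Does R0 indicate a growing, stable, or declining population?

R0 = Σ lx·mx = 0 + 1.631 + 0.5814 + 0.1428 + 0 = 2.3552
R0 > 1, so the population is growing.

growing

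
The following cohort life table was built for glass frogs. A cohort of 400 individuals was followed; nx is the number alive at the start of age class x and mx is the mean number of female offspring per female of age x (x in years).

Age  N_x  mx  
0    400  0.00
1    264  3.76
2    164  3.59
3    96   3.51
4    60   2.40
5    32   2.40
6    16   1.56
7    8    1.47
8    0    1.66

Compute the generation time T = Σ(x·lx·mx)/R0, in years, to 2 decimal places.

2.01

lx = nx/n0 = nx/400: 1, 0.66, 0.41, 0.24, 0.15, 0.08, 0.04, 0.02, 0
lx·mx: 0, 2.4816, 1.4719, 0.8424, 0.36, 0.192, 0.0624, 0.0294, 0 → R0 = 5.4397
x·lx·mx: 0, 2.4816, 2.9438, 2.5272, 1.44, 0.96, 0.3744, 0.2058, 0 → Σ = 10.9328
T = 10.9328 / 5.4397 = 2.009817… → 2.01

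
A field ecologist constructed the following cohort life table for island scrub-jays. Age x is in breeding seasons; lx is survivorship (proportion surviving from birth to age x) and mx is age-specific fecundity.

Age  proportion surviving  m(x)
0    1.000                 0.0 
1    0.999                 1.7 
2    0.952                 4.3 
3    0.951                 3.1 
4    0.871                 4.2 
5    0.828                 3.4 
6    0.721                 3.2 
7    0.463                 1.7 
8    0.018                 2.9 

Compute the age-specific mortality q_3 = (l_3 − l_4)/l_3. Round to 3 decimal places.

q_3 = (l_3 − l_4) / l_3 = (0.951 − 0.871) / 0.951
     = 0.08 / 0.951 = 0.084122… → 0.084

0.084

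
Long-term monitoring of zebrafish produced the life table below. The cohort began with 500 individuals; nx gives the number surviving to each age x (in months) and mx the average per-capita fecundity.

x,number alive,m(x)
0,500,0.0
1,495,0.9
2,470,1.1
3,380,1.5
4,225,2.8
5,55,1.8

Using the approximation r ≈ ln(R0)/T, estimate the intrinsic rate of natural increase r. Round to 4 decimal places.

0.5501

lx = nx/n0 = nx/500: 1, 0.99, 0.94, 0.76, 0.45, 0.11
R0 = Σ lx·mx = 0 + 0.891 + 1.034 + 1.14 + 1.26 + 0.198 = 4.523
Σ x·lx·mx = 12.409; T = 12.409/4.523 = 2.74353…
r ≈ ln(R0)/T = ln(4.523)/2.74353… = 0.550085… → 0.5501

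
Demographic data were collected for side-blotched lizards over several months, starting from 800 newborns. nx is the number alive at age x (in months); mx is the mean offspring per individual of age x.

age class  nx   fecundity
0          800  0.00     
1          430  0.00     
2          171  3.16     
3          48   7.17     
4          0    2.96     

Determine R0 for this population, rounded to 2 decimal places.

lx = nx/n0 = nx/800: 1, 0.5375, 0.21375, 0.06, 0
lx·mx by age: 0, 0, 0.67545…, 0.4302, 0
R0 = Σ lx·mx = 1.10565… → 1.11

1.11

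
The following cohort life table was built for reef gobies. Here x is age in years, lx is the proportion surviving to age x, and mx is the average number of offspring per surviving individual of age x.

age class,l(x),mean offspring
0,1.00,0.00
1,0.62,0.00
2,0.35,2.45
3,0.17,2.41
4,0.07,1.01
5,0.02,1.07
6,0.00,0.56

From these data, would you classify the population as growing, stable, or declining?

R0 = Σ lx·mx = 0 + 0 + 0.8575 + 0.4097 + 0.0707 + 0.0214 + 0 = 1.3593
R0 > 1, so the population is growing.

growing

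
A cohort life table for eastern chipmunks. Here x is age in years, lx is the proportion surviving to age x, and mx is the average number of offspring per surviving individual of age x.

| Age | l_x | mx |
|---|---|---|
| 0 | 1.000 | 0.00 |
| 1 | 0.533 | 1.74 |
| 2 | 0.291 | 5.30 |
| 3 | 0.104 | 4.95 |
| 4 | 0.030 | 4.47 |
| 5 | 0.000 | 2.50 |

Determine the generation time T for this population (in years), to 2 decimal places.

1.95

lx·mx: 0, 0.92742, 1.5423, 0.5148, 0.1341, 0 → R0 = 3.11862
x·lx·mx: 0, 0.92742, 3.0846, 1.5444, 0.5364, 0 → Σ = 6.09282
T = 6.09282 / 3.11862 = 1.953691… → 1.95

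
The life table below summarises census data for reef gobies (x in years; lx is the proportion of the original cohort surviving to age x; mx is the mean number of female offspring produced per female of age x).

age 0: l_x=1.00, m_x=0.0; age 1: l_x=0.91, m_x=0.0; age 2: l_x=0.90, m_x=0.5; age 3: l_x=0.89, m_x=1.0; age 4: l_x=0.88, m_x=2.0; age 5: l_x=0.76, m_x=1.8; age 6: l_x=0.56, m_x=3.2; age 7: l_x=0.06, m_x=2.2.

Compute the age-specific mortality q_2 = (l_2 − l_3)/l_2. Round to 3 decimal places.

q_2 = (l_2 − l_3) / l_2 = (0.9 − 0.89) / 0.9
     = 0.01 / 0.9 = 0.011111… → 0.011

0.011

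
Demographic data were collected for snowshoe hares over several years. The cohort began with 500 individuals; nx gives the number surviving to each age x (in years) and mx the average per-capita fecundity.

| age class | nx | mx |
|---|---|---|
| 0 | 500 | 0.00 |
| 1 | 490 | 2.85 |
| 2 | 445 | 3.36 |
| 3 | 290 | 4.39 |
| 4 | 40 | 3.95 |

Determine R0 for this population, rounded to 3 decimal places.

lx = nx/n0 = nx/500: 1, 0.98, 0.89, 0.58, 0.08
lx·mx by age: 0, 2.793, 2.9904, 2.5462, 0.316
R0 = Σ lx·mx = 8.6456 → 8.646

8.646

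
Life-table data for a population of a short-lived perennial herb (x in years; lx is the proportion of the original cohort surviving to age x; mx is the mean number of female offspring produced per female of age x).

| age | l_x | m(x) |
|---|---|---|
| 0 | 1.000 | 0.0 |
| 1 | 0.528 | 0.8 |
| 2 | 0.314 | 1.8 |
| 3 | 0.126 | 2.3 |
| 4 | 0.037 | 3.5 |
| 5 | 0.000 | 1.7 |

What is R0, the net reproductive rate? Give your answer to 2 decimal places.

lx·mx by age: 0, 0.4224, 0.5652, 0.2898, 0.1295, 0
R0 = Σ lx·mx = 1.4069 → 1.41

1.41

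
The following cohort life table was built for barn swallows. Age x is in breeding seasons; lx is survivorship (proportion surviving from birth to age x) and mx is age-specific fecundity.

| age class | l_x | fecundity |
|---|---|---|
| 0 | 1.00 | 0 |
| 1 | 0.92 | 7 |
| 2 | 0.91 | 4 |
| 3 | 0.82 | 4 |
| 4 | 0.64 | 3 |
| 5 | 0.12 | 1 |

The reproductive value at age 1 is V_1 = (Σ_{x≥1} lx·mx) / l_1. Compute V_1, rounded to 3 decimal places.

16.739

lx·mx for x ≥ 1: 6.44, 3.64, 3.28, 1.92, 0.12 → sum = 15.4
V_1 = 15.4 / l_1 = 15.4 / 0.92 = 16.73913… → 16.739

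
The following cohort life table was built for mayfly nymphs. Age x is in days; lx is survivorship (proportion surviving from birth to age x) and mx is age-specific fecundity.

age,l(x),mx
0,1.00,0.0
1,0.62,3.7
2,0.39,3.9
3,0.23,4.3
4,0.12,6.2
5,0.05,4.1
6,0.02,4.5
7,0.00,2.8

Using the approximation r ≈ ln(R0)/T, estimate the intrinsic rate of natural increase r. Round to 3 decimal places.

R0 = Σ lx·mx = 0 + 2.294 + 1.521 + 0.989 + 0.744 + 0.205 + 0.09 + 0 = 5.843
Σ x·lx·mx = 12.844; T = 12.844/5.843 = 2.19819…
r ≈ ln(R0)/T = ln(5.843)/2.19819… = 0.80305… → 0.803

0.803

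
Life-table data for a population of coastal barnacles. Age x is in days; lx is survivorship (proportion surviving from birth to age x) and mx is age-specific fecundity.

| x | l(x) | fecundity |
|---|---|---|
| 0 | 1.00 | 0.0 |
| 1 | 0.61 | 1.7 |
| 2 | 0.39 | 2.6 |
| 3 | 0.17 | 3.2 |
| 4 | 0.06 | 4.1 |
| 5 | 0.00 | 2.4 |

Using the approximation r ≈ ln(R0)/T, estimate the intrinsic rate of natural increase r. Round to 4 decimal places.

0.5222

R0 = Σ lx·mx = 0 + 1.037 + 1.014 + 0.544 + 0.246 + 0 = 2.841
Σ x·lx·mx = 5.681; T = 5.681/2.841 = 1.99965…
r ≈ ln(R0)/T = ln(2.841)/1.99965… = 0.52217… → 0.5222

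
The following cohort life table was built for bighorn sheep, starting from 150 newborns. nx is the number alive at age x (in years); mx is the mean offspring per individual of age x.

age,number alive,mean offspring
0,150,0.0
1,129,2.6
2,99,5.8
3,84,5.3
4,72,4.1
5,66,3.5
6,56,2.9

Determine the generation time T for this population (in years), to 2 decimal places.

3.00

lx = nx/n0 = nx/150: 1, 0.86, 0.66, 0.56, 0.48, 0.44, 0.37333…
lx·mx: 0, 2.236, 3.828, 2.968, 1.968, 1.54, 1.082667… → R0 = 13.622667…
x·lx·mx: 0, 2.236, 7.656, 8.904, 7.872, 7.7, 6.496… → Σ = 40.864…
T = 40.864… / 13.622667… = 2.999706… → 3.00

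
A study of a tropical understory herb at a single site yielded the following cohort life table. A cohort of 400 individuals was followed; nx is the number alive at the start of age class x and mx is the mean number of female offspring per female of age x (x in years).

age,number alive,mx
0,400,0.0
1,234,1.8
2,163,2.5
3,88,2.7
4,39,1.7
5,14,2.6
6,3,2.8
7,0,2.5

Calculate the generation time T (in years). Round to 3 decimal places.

2.078

lx = nx/n0 = nx/400: 1, 0.585, 0.4075, 0.22, 0.0975, 0.035, 0.0075, 0
lx·mx: 0, 1.053, 1.01875, 0.594, 0.16575, 0.091, 0.021, 0 → R0 = 2.9435
x·lx·mx: 0, 1.053, 2.0375, 1.782, 0.663, 0.455, 0.126, 0 → Σ = 6.1165
T = 6.1165 / 2.9435 = 2.077968… → 2.078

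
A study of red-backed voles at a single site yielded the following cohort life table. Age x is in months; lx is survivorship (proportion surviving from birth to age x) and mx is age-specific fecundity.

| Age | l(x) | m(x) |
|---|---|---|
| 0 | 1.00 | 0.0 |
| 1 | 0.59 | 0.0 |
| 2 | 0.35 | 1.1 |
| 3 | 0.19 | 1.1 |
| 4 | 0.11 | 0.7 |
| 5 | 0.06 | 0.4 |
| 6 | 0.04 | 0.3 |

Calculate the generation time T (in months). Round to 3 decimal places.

2.683

lx·mx: 0, 0, 0.385, 0.209, 0.077, 0.024, 0.012 → R0 = 0.707
x·lx·mx: 0, 0, 0.77, 0.627, 0.308, 0.12, 0.072 → Σ = 1.897
T = 1.897 / 0.707 = 2.683168… → 2.683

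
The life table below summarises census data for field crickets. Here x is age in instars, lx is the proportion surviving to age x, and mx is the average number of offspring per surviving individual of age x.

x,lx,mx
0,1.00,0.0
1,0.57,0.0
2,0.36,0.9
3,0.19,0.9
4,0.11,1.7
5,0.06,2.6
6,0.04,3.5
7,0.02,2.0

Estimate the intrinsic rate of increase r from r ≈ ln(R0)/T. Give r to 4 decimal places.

0.0048

R0 = Σ lx·mx = 0 + 0 + 0.324 + 0.171 + 0.187 + 0.156 + 0.14 + 0.04 = 1.018
Σ x·lx·mx = 3.809; T = 3.809/1.018 = 3.74165…
r ≈ ln(R0)/T = ln(1.018)/3.74165… = 0.004768… → 0.0048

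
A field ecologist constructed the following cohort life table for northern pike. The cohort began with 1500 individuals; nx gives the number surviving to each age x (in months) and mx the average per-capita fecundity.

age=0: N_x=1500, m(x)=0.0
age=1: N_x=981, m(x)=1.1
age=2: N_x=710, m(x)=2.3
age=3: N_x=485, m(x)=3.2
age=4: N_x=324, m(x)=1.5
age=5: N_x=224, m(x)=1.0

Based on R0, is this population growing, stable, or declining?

lx = nx/n0 = nx/1500: 1, 0.654, 0.47333…, 0.32333…, 0.216, 0.14933…
R0 = Σ lx·mx = 0 + 0.7194 + 1.088667… + 1.034667… + 0.324 + 0.149333… = 3.316067…
R0 > 1, so the population is growing.

growing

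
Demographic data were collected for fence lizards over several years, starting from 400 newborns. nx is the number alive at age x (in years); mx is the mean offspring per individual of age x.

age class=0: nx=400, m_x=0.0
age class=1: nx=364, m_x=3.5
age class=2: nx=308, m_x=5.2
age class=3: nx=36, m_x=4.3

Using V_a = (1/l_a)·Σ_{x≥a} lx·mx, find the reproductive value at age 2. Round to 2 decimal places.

5.70

lx = nx/n0 = nx/400: 1, 0.91, 0.77, 0.09
lx·mx for x ≥ 2: 4.004, 0.387 → sum = 4.391
V_2 = 4.391 / l_2 = 4.391 / 0.77 = 5.702597… → 5.70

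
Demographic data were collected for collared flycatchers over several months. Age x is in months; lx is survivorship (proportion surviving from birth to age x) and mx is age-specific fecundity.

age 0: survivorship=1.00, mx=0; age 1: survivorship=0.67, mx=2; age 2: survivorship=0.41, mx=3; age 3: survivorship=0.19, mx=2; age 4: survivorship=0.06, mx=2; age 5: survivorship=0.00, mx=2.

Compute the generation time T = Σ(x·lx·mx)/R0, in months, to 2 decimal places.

lx·mx: 0, 1.34, 1.23, 0.38, 0.12, 0 → R0 = 3.07
x·lx·mx: 0, 1.34, 2.46, 1.14, 0.48, 0 → Σ = 5.42
T = 5.42 / 3.07 = 1.765472… → 1.77

1.77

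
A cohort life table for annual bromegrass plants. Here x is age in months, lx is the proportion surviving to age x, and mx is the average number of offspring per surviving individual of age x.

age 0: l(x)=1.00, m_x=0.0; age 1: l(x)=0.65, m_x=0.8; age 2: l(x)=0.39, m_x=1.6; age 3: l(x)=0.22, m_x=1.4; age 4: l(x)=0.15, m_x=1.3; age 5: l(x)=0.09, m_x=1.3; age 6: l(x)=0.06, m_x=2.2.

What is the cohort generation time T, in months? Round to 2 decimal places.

lx·mx: 0, 0.52, 0.624, 0.308, 0.195, 0.117, 0.132 → R0 = 1.896
x·lx·mx: 0, 0.52, 1.248, 0.924, 0.78, 0.585, 0.792 → Σ = 4.849
T = 4.849 / 1.896 = 2.557489… → 2.56

2.56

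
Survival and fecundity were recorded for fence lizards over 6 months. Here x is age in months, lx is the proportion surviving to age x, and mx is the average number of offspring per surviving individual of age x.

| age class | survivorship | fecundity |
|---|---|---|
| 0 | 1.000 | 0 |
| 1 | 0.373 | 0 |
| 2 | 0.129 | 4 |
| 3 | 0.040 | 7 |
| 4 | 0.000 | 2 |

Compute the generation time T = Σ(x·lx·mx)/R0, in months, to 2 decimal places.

2.35

lx·mx: 0, 0, 0.516, 0.28, 0 → R0 = 0.796
x·lx·mx: 0, 0, 1.032, 0.84, 0 → Σ = 1.872
T = 1.872 / 0.796 = 2.351759… → 2.35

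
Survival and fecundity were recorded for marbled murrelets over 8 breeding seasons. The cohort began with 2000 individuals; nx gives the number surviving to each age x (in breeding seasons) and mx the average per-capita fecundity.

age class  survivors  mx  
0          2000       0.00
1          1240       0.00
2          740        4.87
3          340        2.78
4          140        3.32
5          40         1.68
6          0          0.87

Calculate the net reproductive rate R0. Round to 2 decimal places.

lx = nx/n0 = nx/2000: 1, 0.62, 0.37, 0.17, 0.07, 0.02, 0
lx·mx by age: 0, 0, 1.8019, 0.4726, 0.2324, 0.0336, 0
R0 = Σ lx·mx = 2.5405 → 2.54

2.54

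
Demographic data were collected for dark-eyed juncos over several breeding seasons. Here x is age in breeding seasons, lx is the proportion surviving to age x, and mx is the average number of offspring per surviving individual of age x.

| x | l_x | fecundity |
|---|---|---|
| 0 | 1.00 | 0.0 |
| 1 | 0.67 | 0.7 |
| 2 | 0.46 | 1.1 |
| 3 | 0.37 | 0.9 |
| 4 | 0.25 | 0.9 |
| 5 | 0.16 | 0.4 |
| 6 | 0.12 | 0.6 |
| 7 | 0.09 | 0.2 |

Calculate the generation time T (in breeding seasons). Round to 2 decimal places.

2.52

lx·mx: 0, 0.469, 0.506, 0.333, 0.225, 0.064, 0.072, 0.018 → R0 = 1.687
x·lx·mx: 0, 0.469, 1.012, 0.999, 0.9, 0.32, 0.432, 0.126 → Σ = 4.258
T = 4.258 / 1.687 = 2.524007… → 2.52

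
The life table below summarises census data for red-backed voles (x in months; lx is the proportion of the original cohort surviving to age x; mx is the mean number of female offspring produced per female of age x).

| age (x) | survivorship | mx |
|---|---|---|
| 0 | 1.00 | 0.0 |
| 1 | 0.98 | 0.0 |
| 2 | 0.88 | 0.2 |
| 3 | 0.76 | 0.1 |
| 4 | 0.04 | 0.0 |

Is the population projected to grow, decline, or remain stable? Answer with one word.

declining

R0 = Σ lx·mx = 0 + 0 + 0.176 + 0.076 + 0 = 0.252
R0 < 1, so the population is declining.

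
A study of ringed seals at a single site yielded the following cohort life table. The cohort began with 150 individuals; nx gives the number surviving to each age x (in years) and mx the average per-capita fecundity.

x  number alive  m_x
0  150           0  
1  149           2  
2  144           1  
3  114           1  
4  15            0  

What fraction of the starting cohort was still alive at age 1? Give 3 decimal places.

0.993

l_1 = n_1/n_0 = 149/150 = 0.993333… → 0.993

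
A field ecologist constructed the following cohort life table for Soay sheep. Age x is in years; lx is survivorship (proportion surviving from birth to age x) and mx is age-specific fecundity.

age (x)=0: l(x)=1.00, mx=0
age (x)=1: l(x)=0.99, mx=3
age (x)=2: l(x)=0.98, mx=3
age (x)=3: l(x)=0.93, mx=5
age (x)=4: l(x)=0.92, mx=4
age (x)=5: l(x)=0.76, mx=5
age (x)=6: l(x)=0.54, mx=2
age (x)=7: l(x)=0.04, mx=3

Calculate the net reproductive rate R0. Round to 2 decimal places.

19.24

lx·mx by age: 0, 2.97, 2.94, 4.65, 3.68, 3.8, 1.08, 0.12
R0 = Σ lx·mx = 19.24 → 19.24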